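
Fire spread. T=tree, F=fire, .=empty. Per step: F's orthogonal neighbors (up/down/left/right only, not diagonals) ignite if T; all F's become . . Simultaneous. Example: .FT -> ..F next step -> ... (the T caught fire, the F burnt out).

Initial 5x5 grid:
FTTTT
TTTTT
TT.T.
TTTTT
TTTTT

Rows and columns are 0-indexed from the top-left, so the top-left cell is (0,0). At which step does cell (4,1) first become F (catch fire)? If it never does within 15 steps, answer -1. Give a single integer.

Step 1: cell (4,1)='T' (+2 fires, +1 burnt)
Step 2: cell (4,1)='T' (+3 fires, +2 burnt)
Step 3: cell (4,1)='T' (+4 fires, +3 burnt)
Step 4: cell (4,1)='T' (+4 fires, +4 burnt)
Step 5: cell (4,1)='F' (+4 fires, +4 burnt)
  -> target ignites at step 5
Step 6: cell (4,1)='.' (+2 fires, +4 burnt)
Step 7: cell (4,1)='.' (+2 fires, +2 burnt)
Step 8: cell (4,1)='.' (+1 fires, +2 burnt)
Step 9: cell (4,1)='.' (+0 fires, +1 burnt)
  fire out at step 9

5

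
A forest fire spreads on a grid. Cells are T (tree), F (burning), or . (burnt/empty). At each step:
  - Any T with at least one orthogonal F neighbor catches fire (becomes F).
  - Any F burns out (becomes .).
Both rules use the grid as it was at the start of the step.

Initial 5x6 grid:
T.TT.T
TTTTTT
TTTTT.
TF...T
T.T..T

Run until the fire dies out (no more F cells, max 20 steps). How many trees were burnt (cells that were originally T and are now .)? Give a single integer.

Step 1: +2 fires, +1 burnt (F count now 2)
Step 2: +4 fires, +2 burnt (F count now 4)
Step 3: +3 fires, +4 burnt (F count now 3)
Step 4: +4 fires, +3 burnt (F count now 4)
Step 5: +2 fires, +4 burnt (F count now 2)
Step 6: +1 fires, +2 burnt (F count now 1)
Step 7: +1 fires, +1 burnt (F count now 1)
Step 8: +0 fires, +1 burnt (F count now 0)
Fire out after step 8
Initially T: 20, now '.': 27
Total burnt (originally-T cells now '.'): 17

Answer: 17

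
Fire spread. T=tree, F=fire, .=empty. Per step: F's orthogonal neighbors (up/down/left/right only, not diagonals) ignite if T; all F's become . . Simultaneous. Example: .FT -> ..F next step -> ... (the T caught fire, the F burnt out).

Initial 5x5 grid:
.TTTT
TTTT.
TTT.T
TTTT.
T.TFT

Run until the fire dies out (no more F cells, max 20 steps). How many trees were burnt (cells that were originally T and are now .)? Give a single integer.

Step 1: +3 fires, +1 burnt (F count now 3)
Step 2: +1 fires, +3 burnt (F count now 1)
Step 3: +2 fires, +1 burnt (F count now 2)
Step 4: +3 fires, +2 burnt (F count now 3)
Step 5: +5 fires, +3 burnt (F count now 5)
Step 6: +3 fires, +5 burnt (F count now 3)
Step 7: +1 fires, +3 burnt (F count now 1)
Step 8: +0 fires, +1 burnt (F count now 0)
Fire out after step 8
Initially T: 19, now '.': 24
Total burnt (originally-T cells now '.'): 18

Answer: 18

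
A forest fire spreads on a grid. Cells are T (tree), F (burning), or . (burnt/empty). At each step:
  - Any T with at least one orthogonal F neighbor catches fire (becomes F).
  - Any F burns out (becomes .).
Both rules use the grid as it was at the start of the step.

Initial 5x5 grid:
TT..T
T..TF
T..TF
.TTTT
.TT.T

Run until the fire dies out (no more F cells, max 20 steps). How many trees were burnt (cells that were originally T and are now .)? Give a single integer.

Answer: 10

Derivation:
Step 1: +4 fires, +2 burnt (F count now 4)
Step 2: +2 fires, +4 burnt (F count now 2)
Step 3: +1 fires, +2 burnt (F count now 1)
Step 4: +2 fires, +1 burnt (F count now 2)
Step 5: +1 fires, +2 burnt (F count now 1)
Step 6: +0 fires, +1 burnt (F count now 0)
Fire out after step 6
Initially T: 14, now '.': 21
Total burnt (originally-T cells now '.'): 10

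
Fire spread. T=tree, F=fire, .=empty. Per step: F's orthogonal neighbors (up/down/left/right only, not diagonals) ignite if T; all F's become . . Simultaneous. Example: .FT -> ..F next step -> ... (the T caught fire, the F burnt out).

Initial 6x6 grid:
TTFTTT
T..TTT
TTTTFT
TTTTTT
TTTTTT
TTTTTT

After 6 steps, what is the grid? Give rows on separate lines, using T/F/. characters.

Step 1: 6 trees catch fire, 2 burn out
  TF.FTT
  T..TFT
  TTTF.F
  TTTTFT
  TTTTTT
  TTTTTT
Step 2: 8 trees catch fire, 6 burn out
  F...FT
  T..F.F
  TTF...
  TTTF.F
  TTTTFT
  TTTTTT
Step 3: 7 trees catch fire, 8 burn out
  .....F
  F.....
  TF....
  TTF...
  TTTF.F
  TTTTFT
Step 4: 5 trees catch fire, 7 burn out
  ......
  ......
  F.....
  TF....
  TTF...
  TTTF.F
Step 5: 3 trees catch fire, 5 burn out
  ......
  ......
  ......
  F.....
  TF....
  TTF...
Step 6: 2 trees catch fire, 3 burn out
  ......
  ......
  ......
  ......
  F.....
  TF....

......
......
......
......
F.....
TF....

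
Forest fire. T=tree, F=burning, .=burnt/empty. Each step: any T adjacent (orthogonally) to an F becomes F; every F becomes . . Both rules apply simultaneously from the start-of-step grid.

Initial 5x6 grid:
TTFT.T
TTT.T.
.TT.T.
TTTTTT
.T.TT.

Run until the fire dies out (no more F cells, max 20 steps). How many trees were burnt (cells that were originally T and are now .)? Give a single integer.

Step 1: +3 fires, +1 burnt (F count now 3)
Step 2: +3 fires, +3 burnt (F count now 3)
Step 3: +3 fires, +3 burnt (F count now 3)
Step 4: +2 fires, +3 burnt (F count now 2)
Step 5: +4 fires, +2 burnt (F count now 4)
Step 6: +3 fires, +4 burnt (F count now 3)
Step 7: +1 fires, +3 burnt (F count now 1)
Step 8: +0 fires, +1 burnt (F count now 0)
Fire out after step 8
Initially T: 20, now '.': 29
Total burnt (originally-T cells now '.'): 19

Answer: 19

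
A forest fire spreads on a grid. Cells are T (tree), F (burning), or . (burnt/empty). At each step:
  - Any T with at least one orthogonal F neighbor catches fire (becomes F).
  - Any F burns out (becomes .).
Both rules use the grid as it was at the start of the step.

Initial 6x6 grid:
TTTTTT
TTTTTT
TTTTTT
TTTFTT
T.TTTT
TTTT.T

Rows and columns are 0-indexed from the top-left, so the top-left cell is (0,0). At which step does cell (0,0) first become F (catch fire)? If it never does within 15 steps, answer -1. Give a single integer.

Step 1: cell (0,0)='T' (+4 fires, +1 burnt)
Step 2: cell (0,0)='T' (+8 fires, +4 burnt)
Step 3: cell (0,0)='T' (+8 fires, +8 burnt)
Step 4: cell (0,0)='T' (+8 fires, +8 burnt)
Step 5: cell (0,0)='T' (+4 fires, +8 burnt)
Step 6: cell (0,0)='F' (+1 fires, +4 burnt)
  -> target ignites at step 6
Step 7: cell (0,0)='.' (+0 fires, +1 burnt)
  fire out at step 7

6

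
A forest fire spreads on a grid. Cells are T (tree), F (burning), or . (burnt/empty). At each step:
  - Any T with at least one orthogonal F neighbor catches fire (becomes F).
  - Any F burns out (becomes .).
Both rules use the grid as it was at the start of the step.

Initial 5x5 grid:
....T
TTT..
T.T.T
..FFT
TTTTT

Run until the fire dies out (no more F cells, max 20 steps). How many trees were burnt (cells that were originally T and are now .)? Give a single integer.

Answer: 12

Derivation:
Step 1: +4 fires, +2 burnt (F count now 4)
Step 2: +4 fires, +4 burnt (F count now 4)
Step 3: +2 fires, +4 burnt (F count now 2)
Step 4: +1 fires, +2 burnt (F count now 1)
Step 5: +1 fires, +1 burnt (F count now 1)
Step 6: +0 fires, +1 burnt (F count now 0)
Fire out after step 6
Initially T: 13, now '.': 24
Total burnt (originally-T cells now '.'): 12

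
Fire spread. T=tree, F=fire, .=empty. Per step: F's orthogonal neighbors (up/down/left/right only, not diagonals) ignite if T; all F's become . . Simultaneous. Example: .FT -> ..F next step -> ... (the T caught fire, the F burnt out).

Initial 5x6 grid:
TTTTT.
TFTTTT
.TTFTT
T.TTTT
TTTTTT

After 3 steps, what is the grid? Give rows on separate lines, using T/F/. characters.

Step 1: 8 trees catch fire, 2 burn out
  TFTTT.
  F.FFTT
  .FF.FT
  T.TFTT
  TTTTTT
Step 2: 8 trees catch fire, 8 burn out
  F.FFT.
  ....FT
  .....F
  T.F.FT
  TTTFTT
Step 3: 5 trees catch fire, 8 burn out
  ....F.
  .....F
  ......
  T....F
  TTF.FT

....F.
.....F
......
T....F
TTF.FT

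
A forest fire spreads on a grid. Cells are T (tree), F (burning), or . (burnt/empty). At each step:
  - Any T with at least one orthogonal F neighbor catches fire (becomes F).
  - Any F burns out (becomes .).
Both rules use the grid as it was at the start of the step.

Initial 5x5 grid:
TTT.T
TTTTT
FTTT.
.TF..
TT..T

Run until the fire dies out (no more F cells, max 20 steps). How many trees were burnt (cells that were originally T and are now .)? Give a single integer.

Answer: 15

Derivation:
Step 1: +4 fires, +2 burnt (F count now 4)
Step 2: +5 fires, +4 burnt (F count now 5)
Step 3: +4 fires, +5 burnt (F count now 4)
Step 4: +1 fires, +4 burnt (F count now 1)
Step 5: +1 fires, +1 burnt (F count now 1)
Step 6: +0 fires, +1 burnt (F count now 0)
Fire out after step 6
Initially T: 16, now '.': 24
Total burnt (originally-T cells now '.'): 15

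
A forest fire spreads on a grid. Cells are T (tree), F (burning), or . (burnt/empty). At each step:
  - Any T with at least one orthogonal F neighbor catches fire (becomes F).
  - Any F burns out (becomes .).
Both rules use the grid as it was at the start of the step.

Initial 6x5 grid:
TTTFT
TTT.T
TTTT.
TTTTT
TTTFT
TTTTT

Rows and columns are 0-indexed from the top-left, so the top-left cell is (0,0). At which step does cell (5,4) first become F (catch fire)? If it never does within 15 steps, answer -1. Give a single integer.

Step 1: cell (5,4)='T' (+6 fires, +2 burnt)
Step 2: cell (5,4)='F' (+9 fires, +6 burnt)
  -> target ignites at step 2
Step 3: cell (5,4)='.' (+6 fires, +9 burnt)
Step 4: cell (5,4)='.' (+4 fires, +6 burnt)
Step 5: cell (5,4)='.' (+1 fires, +4 burnt)
Step 6: cell (5,4)='.' (+0 fires, +1 burnt)
  fire out at step 6

2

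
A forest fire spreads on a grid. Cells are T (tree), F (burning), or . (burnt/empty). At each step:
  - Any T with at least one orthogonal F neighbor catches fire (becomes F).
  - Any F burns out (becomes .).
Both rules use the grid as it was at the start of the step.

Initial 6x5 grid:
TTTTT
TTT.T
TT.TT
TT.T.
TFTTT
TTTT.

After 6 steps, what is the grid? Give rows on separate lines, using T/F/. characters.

Step 1: 4 trees catch fire, 1 burn out
  TTTTT
  TTT.T
  TT.TT
  TF.T.
  F.FTT
  TFTT.
Step 2: 5 trees catch fire, 4 burn out
  TTTTT
  TTT.T
  TF.TT
  F..T.
  ...FT
  F.FT.
Step 3: 5 trees catch fire, 5 burn out
  TTTTT
  TFT.T
  F..TT
  ...F.
  ....F
  ...F.
Step 4: 4 trees catch fire, 5 burn out
  TFTTT
  F.F.T
  ...FT
  .....
  .....
  .....
Step 5: 3 trees catch fire, 4 burn out
  F.FTT
  ....T
  ....F
  .....
  .....
  .....
Step 6: 2 trees catch fire, 3 burn out
  ...FT
  ....F
  .....
  .....
  .....
  .....

...FT
....F
.....
.....
.....
.....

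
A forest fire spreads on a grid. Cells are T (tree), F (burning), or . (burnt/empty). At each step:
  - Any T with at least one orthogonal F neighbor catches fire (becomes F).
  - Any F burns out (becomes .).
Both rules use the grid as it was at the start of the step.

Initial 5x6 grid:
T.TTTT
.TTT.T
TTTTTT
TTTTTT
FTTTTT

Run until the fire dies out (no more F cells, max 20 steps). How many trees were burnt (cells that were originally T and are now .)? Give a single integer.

Answer: 25

Derivation:
Step 1: +2 fires, +1 burnt (F count now 2)
Step 2: +3 fires, +2 burnt (F count now 3)
Step 3: +3 fires, +3 burnt (F count now 3)
Step 4: +4 fires, +3 burnt (F count now 4)
Step 5: +4 fires, +4 burnt (F count now 4)
Step 6: +4 fires, +4 burnt (F count now 4)
Step 7: +2 fires, +4 burnt (F count now 2)
Step 8: +2 fires, +2 burnt (F count now 2)
Step 9: +1 fires, +2 burnt (F count now 1)
Step 10: +0 fires, +1 burnt (F count now 0)
Fire out after step 10
Initially T: 26, now '.': 29
Total burnt (originally-T cells now '.'): 25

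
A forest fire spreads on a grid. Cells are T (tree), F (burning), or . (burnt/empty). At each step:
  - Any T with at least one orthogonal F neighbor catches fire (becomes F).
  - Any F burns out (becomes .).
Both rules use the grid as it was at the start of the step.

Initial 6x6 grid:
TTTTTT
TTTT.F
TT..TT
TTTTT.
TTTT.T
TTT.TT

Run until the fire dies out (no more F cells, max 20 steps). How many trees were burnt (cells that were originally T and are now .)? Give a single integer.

Step 1: +2 fires, +1 burnt (F count now 2)
Step 2: +2 fires, +2 burnt (F count now 2)
Step 3: +2 fires, +2 burnt (F count now 2)
Step 4: +3 fires, +2 burnt (F count now 3)
Step 5: +4 fires, +3 burnt (F count now 4)
Step 6: +4 fires, +4 burnt (F count now 4)
Step 7: +5 fires, +4 burnt (F count now 5)
Step 8: +3 fires, +5 burnt (F count now 3)
Step 9: +1 fires, +3 burnt (F count now 1)
Step 10: +0 fires, +1 burnt (F count now 0)
Fire out after step 10
Initially T: 29, now '.': 33
Total burnt (originally-T cells now '.'): 26

Answer: 26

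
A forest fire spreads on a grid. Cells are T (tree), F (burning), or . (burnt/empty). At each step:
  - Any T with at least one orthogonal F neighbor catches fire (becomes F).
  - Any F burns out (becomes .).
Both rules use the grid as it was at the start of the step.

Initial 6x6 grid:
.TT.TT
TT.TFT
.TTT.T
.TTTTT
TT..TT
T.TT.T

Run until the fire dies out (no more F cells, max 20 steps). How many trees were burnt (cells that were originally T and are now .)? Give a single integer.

Step 1: +3 fires, +1 burnt (F count now 3)
Step 2: +3 fires, +3 burnt (F count now 3)
Step 3: +3 fires, +3 burnt (F count now 3)
Step 4: +4 fires, +3 burnt (F count now 4)
Step 5: +4 fires, +4 burnt (F count now 4)
Step 6: +3 fires, +4 burnt (F count now 3)
Step 7: +2 fires, +3 burnt (F count now 2)
Step 8: +1 fires, +2 burnt (F count now 1)
Step 9: +0 fires, +1 burnt (F count now 0)
Fire out after step 9
Initially T: 25, now '.': 34
Total burnt (originally-T cells now '.'): 23

Answer: 23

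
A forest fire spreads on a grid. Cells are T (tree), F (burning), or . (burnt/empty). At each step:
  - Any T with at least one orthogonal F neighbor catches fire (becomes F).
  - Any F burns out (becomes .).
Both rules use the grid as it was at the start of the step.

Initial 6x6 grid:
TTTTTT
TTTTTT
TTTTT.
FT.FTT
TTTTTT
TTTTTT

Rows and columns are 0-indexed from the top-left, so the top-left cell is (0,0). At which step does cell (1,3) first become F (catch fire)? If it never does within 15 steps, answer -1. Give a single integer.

Step 1: cell (1,3)='T' (+6 fires, +2 burnt)
Step 2: cell (1,3)='F' (+11 fires, +6 burnt)
  -> target ignites at step 2
Step 3: cell (1,3)='.' (+9 fires, +11 burnt)
Step 4: cell (1,3)='.' (+5 fires, +9 burnt)
Step 5: cell (1,3)='.' (+1 fires, +5 burnt)
Step 6: cell (1,3)='.' (+0 fires, +1 burnt)
  fire out at step 6

2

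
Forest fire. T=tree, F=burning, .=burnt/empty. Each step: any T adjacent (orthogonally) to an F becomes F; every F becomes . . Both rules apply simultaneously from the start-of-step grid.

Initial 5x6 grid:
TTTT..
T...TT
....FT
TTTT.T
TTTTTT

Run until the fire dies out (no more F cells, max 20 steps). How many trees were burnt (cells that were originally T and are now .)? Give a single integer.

Step 1: +2 fires, +1 burnt (F count now 2)
Step 2: +2 fires, +2 burnt (F count now 2)
Step 3: +1 fires, +2 burnt (F count now 1)
Step 4: +1 fires, +1 burnt (F count now 1)
Step 5: +1 fires, +1 burnt (F count now 1)
Step 6: +2 fires, +1 burnt (F count now 2)
Step 7: +2 fires, +2 burnt (F count now 2)
Step 8: +2 fires, +2 burnt (F count now 2)
Step 9: +1 fires, +2 burnt (F count now 1)
Step 10: +0 fires, +1 burnt (F count now 0)
Fire out after step 10
Initially T: 19, now '.': 25
Total burnt (originally-T cells now '.'): 14

Answer: 14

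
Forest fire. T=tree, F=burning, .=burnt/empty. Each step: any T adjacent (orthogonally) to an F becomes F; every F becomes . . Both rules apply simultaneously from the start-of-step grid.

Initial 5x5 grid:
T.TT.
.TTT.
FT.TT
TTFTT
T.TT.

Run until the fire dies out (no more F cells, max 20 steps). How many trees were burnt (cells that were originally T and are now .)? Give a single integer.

Step 1: +5 fires, +2 burnt (F count now 5)
Step 2: +5 fires, +5 burnt (F count now 5)
Step 3: +3 fires, +5 burnt (F count now 3)
Step 4: +2 fires, +3 burnt (F count now 2)
Step 5: +0 fires, +2 burnt (F count now 0)
Fire out after step 5
Initially T: 16, now '.': 24
Total burnt (originally-T cells now '.'): 15

Answer: 15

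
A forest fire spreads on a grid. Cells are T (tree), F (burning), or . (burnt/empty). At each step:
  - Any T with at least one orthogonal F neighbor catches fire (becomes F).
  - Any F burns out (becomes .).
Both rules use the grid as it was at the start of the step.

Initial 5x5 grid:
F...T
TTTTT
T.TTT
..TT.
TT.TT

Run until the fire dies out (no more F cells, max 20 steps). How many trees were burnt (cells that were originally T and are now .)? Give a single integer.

Answer: 14

Derivation:
Step 1: +1 fires, +1 burnt (F count now 1)
Step 2: +2 fires, +1 burnt (F count now 2)
Step 3: +1 fires, +2 burnt (F count now 1)
Step 4: +2 fires, +1 burnt (F count now 2)
Step 5: +3 fires, +2 burnt (F count now 3)
Step 6: +3 fires, +3 burnt (F count now 3)
Step 7: +1 fires, +3 burnt (F count now 1)
Step 8: +1 fires, +1 burnt (F count now 1)
Step 9: +0 fires, +1 burnt (F count now 0)
Fire out after step 9
Initially T: 16, now '.': 23
Total burnt (originally-T cells now '.'): 14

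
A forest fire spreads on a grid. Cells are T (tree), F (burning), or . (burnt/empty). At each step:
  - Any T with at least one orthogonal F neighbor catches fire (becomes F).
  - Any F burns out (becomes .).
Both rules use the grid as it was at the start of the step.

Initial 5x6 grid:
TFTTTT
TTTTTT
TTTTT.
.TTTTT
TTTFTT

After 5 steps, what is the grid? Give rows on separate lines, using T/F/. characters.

Step 1: 6 trees catch fire, 2 burn out
  F.FTTT
  TFTTTT
  TTTTT.
  .TTFTT
  TTF.FT
Step 2: 9 trees catch fire, 6 burn out
  ...FTT
  F.FTTT
  TFTFT.
  .TF.FT
  TF...F
Step 3: 8 trees catch fire, 9 burn out
  ....FT
  ...FTT
  F.F.F.
  .F...F
  F.....
Step 4: 2 trees catch fire, 8 burn out
  .....F
  ....FT
  ......
  ......
  ......
Step 5: 1 trees catch fire, 2 burn out
  ......
  .....F
  ......
  ......
  ......

......
.....F
......
......
......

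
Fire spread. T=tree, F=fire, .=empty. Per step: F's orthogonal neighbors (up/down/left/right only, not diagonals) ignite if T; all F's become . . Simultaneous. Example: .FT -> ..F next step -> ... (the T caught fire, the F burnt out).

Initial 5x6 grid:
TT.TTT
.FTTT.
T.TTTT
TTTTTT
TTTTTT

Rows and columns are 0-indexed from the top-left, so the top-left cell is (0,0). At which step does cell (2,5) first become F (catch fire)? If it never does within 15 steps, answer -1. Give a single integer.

Step 1: cell (2,5)='T' (+2 fires, +1 burnt)
Step 2: cell (2,5)='T' (+3 fires, +2 burnt)
Step 3: cell (2,5)='T' (+4 fires, +3 burnt)
Step 4: cell (2,5)='T' (+5 fires, +4 burnt)
Step 5: cell (2,5)='F' (+6 fires, +5 burnt)
  -> target ignites at step 5
Step 6: cell (2,5)='.' (+4 fires, +6 burnt)
Step 7: cell (2,5)='.' (+1 fires, +4 burnt)
Step 8: cell (2,5)='.' (+0 fires, +1 burnt)
  fire out at step 8

5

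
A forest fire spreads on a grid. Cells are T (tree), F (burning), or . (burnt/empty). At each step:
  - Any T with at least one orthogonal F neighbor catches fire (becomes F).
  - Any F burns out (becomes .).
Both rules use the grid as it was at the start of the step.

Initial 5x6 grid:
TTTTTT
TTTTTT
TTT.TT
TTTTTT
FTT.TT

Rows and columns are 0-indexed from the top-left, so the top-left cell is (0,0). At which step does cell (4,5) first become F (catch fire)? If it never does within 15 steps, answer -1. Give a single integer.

Step 1: cell (4,5)='T' (+2 fires, +1 burnt)
Step 2: cell (4,5)='T' (+3 fires, +2 burnt)
Step 3: cell (4,5)='T' (+3 fires, +3 burnt)
Step 4: cell (4,5)='T' (+4 fires, +3 burnt)
Step 5: cell (4,5)='T' (+3 fires, +4 burnt)
Step 6: cell (4,5)='T' (+5 fires, +3 burnt)
Step 7: cell (4,5)='F' (+4 fires, +5 burnt)
  -> target ignites at step 7
Step 8: cell (4,5)='.' (+2 fires, +4 burnt)
Step 9: cell (4,5)='.' (+1 fires, +2 burnt)
Step 10: cell (4,5)='.' (+0 fires, +1 burnt)
  fire out at step 10

7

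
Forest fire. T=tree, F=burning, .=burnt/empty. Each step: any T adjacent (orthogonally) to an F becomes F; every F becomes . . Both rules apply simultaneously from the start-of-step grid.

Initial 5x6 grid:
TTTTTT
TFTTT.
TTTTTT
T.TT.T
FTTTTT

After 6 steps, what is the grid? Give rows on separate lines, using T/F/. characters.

Step 1: 6 trees catch fire, 2 burn out
  TFTTTT
  F.FTT.
  TFTTTT
  F.TT.T
  .FTTTT
Step 2: 6 trees catch fire, 6 burn out
  F.FTTT
  ...FT.
  F.FTTT
  ..TT.T
  ..FTTT
Step 3: 5 trees catch fire, 6 burn out
  ...FTT
  ....F.
  ...FTT
  ..FT.T
  ...FTT
Step 4: 4 trees catch fire, 5 burn out
  ....FT
  ......
  ....FT
  ...F.T
  ....FT
Step 5: 3 trees catch fire, 4 burn out
  .....F
  ......
  .....F
  .....T
  .....F
Step 6: 1 trees catch fire, 3 burn out
  ......
  ......
  ......
  .....F
  ......

......
......
......
.....F
......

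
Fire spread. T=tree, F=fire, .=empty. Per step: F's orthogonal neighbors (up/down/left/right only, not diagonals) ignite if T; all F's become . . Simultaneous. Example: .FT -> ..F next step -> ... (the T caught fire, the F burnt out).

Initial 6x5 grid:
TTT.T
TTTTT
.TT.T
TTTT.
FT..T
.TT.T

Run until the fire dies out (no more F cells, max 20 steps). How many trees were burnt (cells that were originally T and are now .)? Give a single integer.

Answer: 19

Derivation:
Step 1: +2 fires, +1 burnt (F count now 2)
Step 2: +2 fires, +2 burnt (F count now 2)
Step 3: +3 fires, +2 burnt (F count now 3)
Step 4: +3 fires, +3 burnt (F count now 3)
Step 5: +3 fires, +3 burnt (F count now 3)
Step 6: +3 fires, +3 burnt (F count now 3)
Step 7: +1 fires, +3 burnt (F count now 1)
Step 8: +2 fires, +1 burnt (F count now 2)
Step 9: +0 fires, +2 burnt (F count now 0)
Fire out after step 9
Initially T: 21, now '.': 28
Total burnt (originally-T cells now '.'): 19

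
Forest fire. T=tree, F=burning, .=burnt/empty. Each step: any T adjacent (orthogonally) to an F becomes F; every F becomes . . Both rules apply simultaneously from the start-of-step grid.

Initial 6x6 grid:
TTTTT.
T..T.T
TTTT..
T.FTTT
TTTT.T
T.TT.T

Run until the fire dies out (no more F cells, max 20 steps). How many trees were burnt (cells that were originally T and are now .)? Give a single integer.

Answer: 24

Derivation:
Step 1: +3 fires, +1 burnt (F count now 3)
Step 2: +6 fires, +3 burnt (F count now 6)
Step 3: +5 fires, +6 burnt (F count now 5)
Step 4: +5 fires, +5 burnt (F count now 5)
Step 5: +4 fires, +5 burnt (F count now 4)
Step 6: +1 fires, +4 burnt (F count now 1)
Step 7: +0 fires, +1 burnt (F count now 0)
Fire out after step 7
Initially T: 25, now '.': 35
Total burnt (originally-T cells now '.'): 24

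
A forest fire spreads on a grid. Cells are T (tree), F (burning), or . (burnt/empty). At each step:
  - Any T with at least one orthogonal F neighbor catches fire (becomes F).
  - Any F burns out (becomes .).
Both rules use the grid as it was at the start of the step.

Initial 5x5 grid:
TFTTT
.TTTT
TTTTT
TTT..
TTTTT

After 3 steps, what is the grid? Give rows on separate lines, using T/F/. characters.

Step 1: 3 trees catch fire, 1 burn out
  F.FTT
  .FTTT
  TTTTT
  TTT..
  TTTTT
Step 2: 3 trees catch fire, 3 burn out
  ...FT
  ..FTT
  TFTTT
  TTT..
  TTTTT
Step 3: 5 trees catch fire, 3 burn out
  ....F
  ...FT
  F.FTT
  TFT..
  TTTTT

....F
...FT
F.FTT
TFT..
TTTTT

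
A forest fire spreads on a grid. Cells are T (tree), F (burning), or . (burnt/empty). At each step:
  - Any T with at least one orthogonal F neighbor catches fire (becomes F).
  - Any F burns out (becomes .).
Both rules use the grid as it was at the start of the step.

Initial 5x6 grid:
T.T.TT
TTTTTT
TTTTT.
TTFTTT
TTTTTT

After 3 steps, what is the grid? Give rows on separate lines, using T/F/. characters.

Step 1: 4 trees catch fire, 1 burn out
  T.T.TT
  TTTTTT
  TTFTT.
  TF.FTT
  TTFTTT
Step 2: 7 trees catch fire, 4 burn out
  T.T.TT
  TTFTTT
  TF.FT.
  F...FT
  TF.FTT
Step 3: 8 trees catch fire, 7 burn out
  T.F.TT
  TF.FTT
  F...F.
  .....F
  F...FT

T.F.TT
TF.FTT
F...F.
.....F
F...FT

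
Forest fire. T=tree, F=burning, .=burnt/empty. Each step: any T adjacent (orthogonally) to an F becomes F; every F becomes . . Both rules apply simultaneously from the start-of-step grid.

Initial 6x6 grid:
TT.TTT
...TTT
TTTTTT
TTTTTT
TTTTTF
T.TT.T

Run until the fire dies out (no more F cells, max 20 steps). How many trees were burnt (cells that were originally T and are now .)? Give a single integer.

Answer: 27

Derivation:
Step 1: +3 fires, +1 burnt (F count now 3)
Step 2: +3 fires, +3 burnt (F count now 3)
Step 3: +5 fires, +3 burnt (F count now 5)
Step 4: +6 fires, +5 burnt (F count now 6)
Step 5: +5 fires, +6 burnt (F count now 5)
Step 6: +4 fires, +5 burnt (F count now 4)
Step 7: +1 fires, +4 burnt (F count now 1)
Step 8: +0 fires, +1 burnt (F count now 0)
Fire out after step 8
Initially T: 29, now '.': 34
Total burnt (originally-T cells now '.'): 27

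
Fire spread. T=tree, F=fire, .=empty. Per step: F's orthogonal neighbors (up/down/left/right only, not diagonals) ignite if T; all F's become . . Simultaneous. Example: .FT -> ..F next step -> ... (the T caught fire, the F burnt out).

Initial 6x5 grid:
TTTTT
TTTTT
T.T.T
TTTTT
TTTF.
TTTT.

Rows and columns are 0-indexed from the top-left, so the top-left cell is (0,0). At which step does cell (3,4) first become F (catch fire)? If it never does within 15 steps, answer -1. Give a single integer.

Step 1: cell (3,4)='T' (+3 fires, +1 burnt)
Step 2: cell (3,4)='F' (+4 fires, +3 burnt)
  -> target ignites at step 2
Step 3: cell (3,4)='.' (+5 fires, +4 burnt)
Step 4: cell (3,4)='.' (+4 fires, +5 burnt)
Step 5: cell (3,4)='.' (+5 fires, +4 burnt)
Step 6: cell (3,4)='.' (+3 fires, +5 burnt)
Step 7: cell (3,4)='.' (+1 fires, +3 burnt)
Step 8: cell (3,4)='.' (+0 fires, +1 burnt)
  fire out at step 8

2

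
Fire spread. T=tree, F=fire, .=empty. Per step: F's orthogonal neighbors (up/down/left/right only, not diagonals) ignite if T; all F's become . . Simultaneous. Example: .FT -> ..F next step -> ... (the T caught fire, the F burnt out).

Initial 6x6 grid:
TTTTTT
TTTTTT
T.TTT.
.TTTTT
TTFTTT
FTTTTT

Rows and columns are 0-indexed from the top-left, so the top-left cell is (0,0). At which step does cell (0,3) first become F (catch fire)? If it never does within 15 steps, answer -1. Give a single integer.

Step 1: cell (0,3)='T' (+6 fires, +2 burnt)
Step 2: cell (0,3)='T' (+5 fires, +6 burnt)
Step 3: cell (0,3)='T' (+5 fires, +5 burnt)
Step 4: cell (0,3)='T' (+6 fires, +5 burnt)
Step 5: cell (0,3)='F' (+4 fires, +6 burnt)
  -> target ignites at step 5
Step 6: cell (0,3)='.' (+4 fires, +4 burnt)
Step 7: cell (0,3)='.' (+1 fires, +4 burnt)
Step 8: cell (0,3)='.' (+0 fires, +1 burnt)
  fire out at step 8

5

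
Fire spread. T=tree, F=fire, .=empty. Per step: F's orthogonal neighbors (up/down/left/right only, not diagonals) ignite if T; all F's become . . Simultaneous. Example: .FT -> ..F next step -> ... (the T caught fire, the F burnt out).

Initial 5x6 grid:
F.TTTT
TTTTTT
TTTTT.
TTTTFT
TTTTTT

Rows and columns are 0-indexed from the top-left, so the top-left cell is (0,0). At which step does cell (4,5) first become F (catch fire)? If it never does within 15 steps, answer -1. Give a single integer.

Step 1: cell (4,5)='T' (+5 fires, +2 burnt)
Step 2: cell (4,5)='F' (+7 fires, +5 burnt)
  -> target ignites at step 2
Step 3: cell (4,5)='.' (+9 fires, +7 burnt)
Step 4: cell (4,5)='.' (+5 fires, +9 burnt)
Step 5: cell (4,5)='.' (+0 fires, +5 burnt)
  fire out at step 5

2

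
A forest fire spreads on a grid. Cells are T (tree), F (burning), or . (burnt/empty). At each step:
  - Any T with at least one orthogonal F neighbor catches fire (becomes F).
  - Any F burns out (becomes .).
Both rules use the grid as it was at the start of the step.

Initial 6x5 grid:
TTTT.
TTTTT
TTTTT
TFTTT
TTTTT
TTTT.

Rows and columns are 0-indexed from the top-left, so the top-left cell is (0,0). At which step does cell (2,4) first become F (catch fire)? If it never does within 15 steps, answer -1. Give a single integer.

Step 1: cell (2,4)='T' (+4 fires, +1 burnt)
Step 2: cell (2,4)='T' (+7 fires, +4 burnt)
Step 3: cell (2,4)='T' (+8 fires, +7 burnt)
Step 4: cell (2,4)='F' (+6 fires, +8 burnt)
  -> target ignites at step 4
Step 5: cell (2,4)='.' (+2 fires, +6 burnt)
Step 6: cell (2,4)='.' (+0 fires, +2 burnt)
  fire out at step 6

4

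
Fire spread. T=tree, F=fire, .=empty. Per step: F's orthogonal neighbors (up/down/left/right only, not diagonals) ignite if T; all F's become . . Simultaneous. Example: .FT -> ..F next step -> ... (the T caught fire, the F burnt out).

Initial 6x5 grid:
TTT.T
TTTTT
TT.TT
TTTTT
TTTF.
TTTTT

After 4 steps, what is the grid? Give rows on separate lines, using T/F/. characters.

Step 1: 3 trees catch fire, 1 burn out
  TTT.T
  TTTTT
  TT.TT
  TTTFT
  TTF..
  TTTFT
Step 2: 6 trees catch fire, 3 burn out
  TTT.T
  TTTTT
  TT.FT
  TTF.F
  TF...
  TTF.F
Step 3: 5 trees catch fire, 6 burn out
  TTT.T
  TTTFT
  TT..F
  TF...
  F....
  TF...
Step 4: 5 trees catch fire, 5 burn out
  TTT.T
  TTF.F
  TF...
  F....
  .....
  F....

TTT.T
TTF.F
TF...
F....
.....
F....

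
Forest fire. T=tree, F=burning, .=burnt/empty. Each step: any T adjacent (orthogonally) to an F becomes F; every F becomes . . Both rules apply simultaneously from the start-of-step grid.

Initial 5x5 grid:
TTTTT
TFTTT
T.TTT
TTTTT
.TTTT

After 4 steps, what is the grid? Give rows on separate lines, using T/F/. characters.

Step 1: 3 trees catch fire, 1 burn out
  TFTTT
  F.FTT
  T.TTT
  TTTTT
  .TTTT
Step 2: 5 trees catch fire, 3 burn out
  F.FTT
  ...FT
  F.FTT
  TTTTT
  .TTTT
Step 3: 5 trees catch fire, 5 burn out
  ...FT
  ....F
  ...FT
  FTFTT
  .TTTT
Step 4: 5 trees catch fire, 5 burn out
  ....F
  .....
  ....F
  .F.FT
  .TFTT

....F
.....
....F
.F.FT
.TFTT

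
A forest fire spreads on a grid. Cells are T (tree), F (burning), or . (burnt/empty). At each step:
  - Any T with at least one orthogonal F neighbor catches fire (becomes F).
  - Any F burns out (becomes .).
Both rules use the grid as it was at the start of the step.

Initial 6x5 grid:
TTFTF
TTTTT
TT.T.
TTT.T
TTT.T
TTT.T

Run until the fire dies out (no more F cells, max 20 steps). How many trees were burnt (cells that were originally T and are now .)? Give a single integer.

Answer: 20

Derivation:
Step 1: +4 fires, +2 burnt (F count now 4)
Step 2: +3 fires, +4 burnt (F count now 3)
Step 3: +3 fires, +3 burnt (F count now 3)
Step 4: +2 fires, +3 burnt (F count now 2)
Step 5: +3 fires, +2 burnt (F count now 3)
Step 6: +3 fires, +3 burnt (F count now 3)
Step 7: +2 fires, +3 burnt (F count now 2)
Step 8: +0 fires, +2 burnt (F count now 0)
Fire out after step 8
Initially T: 23, now '.': 27
Total burnt (originally-T cells now '.'): 20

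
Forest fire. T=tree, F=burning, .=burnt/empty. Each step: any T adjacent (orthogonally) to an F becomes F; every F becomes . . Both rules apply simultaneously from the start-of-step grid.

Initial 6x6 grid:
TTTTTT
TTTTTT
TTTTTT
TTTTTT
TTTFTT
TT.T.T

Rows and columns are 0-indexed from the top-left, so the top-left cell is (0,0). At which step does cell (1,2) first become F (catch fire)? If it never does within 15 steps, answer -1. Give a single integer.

Step 1: cell (1,2)='T' (+4 fires, +1 burnt)
Step 2: cell (1,2)='T' (+5 fires, +4 burnt)
Step 3: cell (1,2)='T' (+8 fires, +5 burnt)
Step 4: cell (1,2)='F' (+7 fires, +8 burnt)
  -> target ignites at step 4
Step 5: cell (1,2)='.' (+5 fires, +7 burnt)
Step 6: cell (1,2)='.' (+3 fires, +5 burnt)
Step 7: cell (1,2)='.' (+1 fires, +3 burnt)
Step 8: cell (1,2)='.' (+0 fires, +1 burnt)
  fire out at step 8

4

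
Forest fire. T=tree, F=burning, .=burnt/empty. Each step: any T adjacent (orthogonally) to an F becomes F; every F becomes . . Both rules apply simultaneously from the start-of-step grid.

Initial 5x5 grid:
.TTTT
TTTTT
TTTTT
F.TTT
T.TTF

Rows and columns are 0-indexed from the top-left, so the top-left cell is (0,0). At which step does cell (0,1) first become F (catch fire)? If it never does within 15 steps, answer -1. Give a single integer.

Step 1: cell (0,1)='T' (+4 fires, +2 burnt)
Step 2: cell (0,1)='T' (+5 fires, +4 burnt)
Step 3: cell (0,1)='T' (+5 fires, +5 burnt)
Step 4: cell (0,1)='F' (+4 fires, +5 burnt)
  -> target ignites at step 4
Step 5: cell (0,1)='.' (+2 fires, +4 burnt)
Step 6: cell (0,1)='.' (+0 fires, +2 burnt)
  fire out at step 6

4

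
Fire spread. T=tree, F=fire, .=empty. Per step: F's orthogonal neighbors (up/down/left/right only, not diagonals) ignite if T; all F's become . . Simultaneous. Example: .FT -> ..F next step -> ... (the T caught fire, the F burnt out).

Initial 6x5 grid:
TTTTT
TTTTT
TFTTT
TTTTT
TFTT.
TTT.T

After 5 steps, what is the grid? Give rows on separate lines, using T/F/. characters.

Step 1: 7 trees catch fire, 2 burn out
  TTTTT
  TFTTT
  F.FTT
  TFTTT
  F.FT.
  TFT.T
Step 2: 9 trees catch fire, 7 burn out
  TFTTT
  F.FTT
  ...FT
  F.FTT
  ...F.
  F.F.T
Step 3: 5 trees catch fire, 9 burn out
  F.FTT
  ...FT
  ....F
  ...FT
  .....
  ....T
Step 4: 3 trees catch fire, 5 burn out
  ...FT
  ....F
  .....
  ....F
  .....
  ....T
Step 5: 1 trees catch fire, 3 burn out
  ....F
  .....
  .....
  .....
  .....
  ....T

....F
.....
.....
.....
.....
....T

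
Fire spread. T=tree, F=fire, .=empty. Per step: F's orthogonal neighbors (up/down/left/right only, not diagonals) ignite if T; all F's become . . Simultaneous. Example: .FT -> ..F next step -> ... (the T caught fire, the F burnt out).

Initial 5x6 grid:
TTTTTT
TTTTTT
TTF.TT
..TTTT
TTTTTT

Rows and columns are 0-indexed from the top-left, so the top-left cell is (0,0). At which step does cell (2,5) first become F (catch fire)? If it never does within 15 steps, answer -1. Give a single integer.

Step 1: cell (2,5)='T' (+3 fires, +1 burnt)
Step 2: cell (2,5)='T' (+6 fires, +3 burnt)
Step 3: cell (2,5)='T' (+7 fires, +6 burnt)
Step 4: cell (2,5)='T' (+7 fires, +7 burnt)
Step 5: cell (2,5)='F' (+3 fires, +7 burnt)
  -> target ignites at step 5
Step 6: cell (2,5)='.' (+0 fires, +3 burnt)
  fire out at step 6

5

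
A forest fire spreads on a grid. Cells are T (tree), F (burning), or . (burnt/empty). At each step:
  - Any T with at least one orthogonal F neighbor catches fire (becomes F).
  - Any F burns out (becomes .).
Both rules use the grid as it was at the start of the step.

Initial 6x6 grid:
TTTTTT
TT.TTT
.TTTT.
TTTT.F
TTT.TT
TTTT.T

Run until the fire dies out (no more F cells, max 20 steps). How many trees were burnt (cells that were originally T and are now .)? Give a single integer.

Step 1: +1 fires, +1 burnt (F count now 1)
Step 2: +2 fires, +1 burnt (F count now 2)
Step 3: +0 fires, +2 burnt (F count now 0)
Fire out after step 3
Initially T: 29, now '.': 10
Total burnt (originally-T cells now '.'): 3

Answer: 3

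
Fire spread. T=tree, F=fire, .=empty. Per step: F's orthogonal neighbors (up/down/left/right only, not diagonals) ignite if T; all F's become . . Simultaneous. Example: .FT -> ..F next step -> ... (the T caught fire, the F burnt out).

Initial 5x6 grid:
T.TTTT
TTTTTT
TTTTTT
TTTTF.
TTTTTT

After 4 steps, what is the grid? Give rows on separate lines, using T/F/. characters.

Step 1: 3 trees catch fire, 1 burn out
  T.TTTT
  TTTTTT
  TTTTFT
  TTTF..
  TTTTFT
Step 2: 6 trees catch fire, 3 burn out
  T.TTTT
  TTTTFT
  TTTF.F
  TTF...
  TTTF.F
Step 3: 6 trees catch fire, 6 burn out
  T.TTFT
  TTTF.F
  TTF...
  TF....
  TTF...
Step 4: 6 trees catch fire, 6 burn out
  T.TF.F
  TTF...
  TF....
  F.....
  TF....

T.TF.F
TTF...
TF....
F.....
TF....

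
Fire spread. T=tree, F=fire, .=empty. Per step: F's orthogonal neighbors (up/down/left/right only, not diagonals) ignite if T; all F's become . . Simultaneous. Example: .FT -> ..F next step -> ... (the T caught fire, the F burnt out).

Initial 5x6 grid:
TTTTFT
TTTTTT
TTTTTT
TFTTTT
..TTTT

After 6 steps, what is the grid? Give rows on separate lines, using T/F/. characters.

Step 1: 6 trees catch fire, 2 burn out
  TTTF.F
  TTTTFT
  TFTTTT
  F.FTTT
  ..TTTT
Step 2: 9 trees catch fire, 6 burn out
  TTF...
  TFTF.F
  F.FTFT
  ...FTT
  ..FTTT
Step 3: 7 trees catch fire, 9 burn out
  TF....
  F.F...
  ...F.F
  ....FT
  ...FTT
Step 4: 3 trees catch fire, 7 burn out
  F.....
  ......
  ......
  .....F
  ....FT
Step 5: 1 trees catch fire, 3 burn out
  ......
  ......
  ......
  ......
  .....F
Step 6: 0 trees catch fire, 1 burn out
  ......
  ......
  ......
  ......
  ......

......
......
......
......
......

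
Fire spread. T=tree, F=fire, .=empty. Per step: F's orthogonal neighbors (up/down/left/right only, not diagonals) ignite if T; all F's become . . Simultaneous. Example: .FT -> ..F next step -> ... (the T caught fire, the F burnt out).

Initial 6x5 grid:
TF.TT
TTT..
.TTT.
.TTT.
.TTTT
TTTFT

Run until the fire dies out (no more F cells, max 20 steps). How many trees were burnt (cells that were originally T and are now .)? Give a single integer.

Step 1: +5 fires, +2 burnt (F count now 5)
Step 2: +7 fires, +5 burnt (F count now 7)
Step 3: +6 fires, +7 burnt (F count now 6)
Step 4: +0 fires, +6 burnt (F count now 0)
Fire out after step 4
Initially T: 20, now '.': 28
Total burnt (originally-T cells now '.'): 18

Answer: 18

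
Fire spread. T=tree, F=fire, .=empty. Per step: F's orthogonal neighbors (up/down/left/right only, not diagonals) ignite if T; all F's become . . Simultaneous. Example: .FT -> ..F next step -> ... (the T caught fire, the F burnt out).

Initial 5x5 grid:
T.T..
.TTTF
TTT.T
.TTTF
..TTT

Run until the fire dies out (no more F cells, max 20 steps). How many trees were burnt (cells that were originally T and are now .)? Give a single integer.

Answer: 14

Derivation:
Step 1: +4 fires, +2 burnt (F count now 4)
Step 2: +3 fires, +4 burnt (F count now 3)
Step 3: +5 fires, +3 burnt (F count now 5)
Step 4: +1 fires, +5 burnt (F count now 1)
Step 5: +1 fires, +1 burnt (F count now 1)
Step 6: +0 fires, +1 burnt (F count now 0)
Fire out after step 6
Initially T: 15, now '.': 24
Total burnt (originally-T cells now '.'): 14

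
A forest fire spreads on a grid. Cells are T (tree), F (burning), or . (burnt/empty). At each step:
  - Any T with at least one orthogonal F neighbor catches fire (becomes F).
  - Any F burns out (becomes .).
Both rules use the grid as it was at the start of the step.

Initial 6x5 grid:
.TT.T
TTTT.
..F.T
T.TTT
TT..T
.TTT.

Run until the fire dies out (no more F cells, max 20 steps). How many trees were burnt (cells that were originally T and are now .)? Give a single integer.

Step 1: +2 fires, +1 burnt (F count now 2)
Step 2: +4 fires, +2 burnt (F count now 4)
Step 3: +3 fires, +4 burnt (F count now 3)
Step 4: +2 fires, +3 burnt (F count now 2)
Step 5: +0 fires, +2 burnt (F count now 0)
Fire out after step 5
Initially T: 18, now '.': 23
Total burnt (originally-T cells now '.'): 11

Answer: 11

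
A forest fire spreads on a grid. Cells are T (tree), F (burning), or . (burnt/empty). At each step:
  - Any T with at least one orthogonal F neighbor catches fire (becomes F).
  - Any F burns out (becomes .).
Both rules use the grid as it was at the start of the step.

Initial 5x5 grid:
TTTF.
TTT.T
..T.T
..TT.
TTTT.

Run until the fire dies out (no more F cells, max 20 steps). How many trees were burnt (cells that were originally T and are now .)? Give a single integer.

Answer: 13

Derivation:
Step 1: +1 fires, +1 burnt (F count now 1)
Step 2: +2 fires, +1 burnt (F count now 2)
Step 3: +3 fires, +2 burnt (F count now 3)
Step 4: +2 fires, +3 burnt (F count now 2)
Step 5: +2 fires, +2 burnt (F count now 2)
Step 6: +2 fires, +2 burnt (F count now 2)
Step 7: +1 fires, +2 burnt (F count now 1)
Step 8: +0 fires, +1 burnt (F count now 0)
Fire out after step 8
Initially T: 15, now '.': 23
Total burnt (originally-T cells now '.'): 13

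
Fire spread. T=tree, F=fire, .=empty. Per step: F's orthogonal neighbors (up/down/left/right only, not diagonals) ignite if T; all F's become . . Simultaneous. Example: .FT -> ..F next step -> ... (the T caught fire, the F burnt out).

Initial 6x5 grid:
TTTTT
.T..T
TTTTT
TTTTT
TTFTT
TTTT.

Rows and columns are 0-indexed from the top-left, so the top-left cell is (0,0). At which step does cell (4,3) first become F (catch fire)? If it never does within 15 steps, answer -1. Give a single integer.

Step 1: cell (4,3)='F' (+4 fires, +1 burnt)
  -> target ignites at step 1
Step 2: cell (4,3)='.' (+7 fires, +4 burnt)
Step 3: cell (4,3)='.' (+5 fires, +7 burnt)
Step 4: cell (4,3)='.' (+3 fires, +5 burnt)
Step 5: cell (4,3)='.' (+2 fires, +3 burnt)
Step 6: cell (4,3)='.' (+3 fires, +2 burnt)
Step 7: cell (4,3)='.' (+1 fires, +3 burnt)
Step 8: cell (4,3)='.' (+0 fires, +1 burnt)
  fire out at step 8

1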